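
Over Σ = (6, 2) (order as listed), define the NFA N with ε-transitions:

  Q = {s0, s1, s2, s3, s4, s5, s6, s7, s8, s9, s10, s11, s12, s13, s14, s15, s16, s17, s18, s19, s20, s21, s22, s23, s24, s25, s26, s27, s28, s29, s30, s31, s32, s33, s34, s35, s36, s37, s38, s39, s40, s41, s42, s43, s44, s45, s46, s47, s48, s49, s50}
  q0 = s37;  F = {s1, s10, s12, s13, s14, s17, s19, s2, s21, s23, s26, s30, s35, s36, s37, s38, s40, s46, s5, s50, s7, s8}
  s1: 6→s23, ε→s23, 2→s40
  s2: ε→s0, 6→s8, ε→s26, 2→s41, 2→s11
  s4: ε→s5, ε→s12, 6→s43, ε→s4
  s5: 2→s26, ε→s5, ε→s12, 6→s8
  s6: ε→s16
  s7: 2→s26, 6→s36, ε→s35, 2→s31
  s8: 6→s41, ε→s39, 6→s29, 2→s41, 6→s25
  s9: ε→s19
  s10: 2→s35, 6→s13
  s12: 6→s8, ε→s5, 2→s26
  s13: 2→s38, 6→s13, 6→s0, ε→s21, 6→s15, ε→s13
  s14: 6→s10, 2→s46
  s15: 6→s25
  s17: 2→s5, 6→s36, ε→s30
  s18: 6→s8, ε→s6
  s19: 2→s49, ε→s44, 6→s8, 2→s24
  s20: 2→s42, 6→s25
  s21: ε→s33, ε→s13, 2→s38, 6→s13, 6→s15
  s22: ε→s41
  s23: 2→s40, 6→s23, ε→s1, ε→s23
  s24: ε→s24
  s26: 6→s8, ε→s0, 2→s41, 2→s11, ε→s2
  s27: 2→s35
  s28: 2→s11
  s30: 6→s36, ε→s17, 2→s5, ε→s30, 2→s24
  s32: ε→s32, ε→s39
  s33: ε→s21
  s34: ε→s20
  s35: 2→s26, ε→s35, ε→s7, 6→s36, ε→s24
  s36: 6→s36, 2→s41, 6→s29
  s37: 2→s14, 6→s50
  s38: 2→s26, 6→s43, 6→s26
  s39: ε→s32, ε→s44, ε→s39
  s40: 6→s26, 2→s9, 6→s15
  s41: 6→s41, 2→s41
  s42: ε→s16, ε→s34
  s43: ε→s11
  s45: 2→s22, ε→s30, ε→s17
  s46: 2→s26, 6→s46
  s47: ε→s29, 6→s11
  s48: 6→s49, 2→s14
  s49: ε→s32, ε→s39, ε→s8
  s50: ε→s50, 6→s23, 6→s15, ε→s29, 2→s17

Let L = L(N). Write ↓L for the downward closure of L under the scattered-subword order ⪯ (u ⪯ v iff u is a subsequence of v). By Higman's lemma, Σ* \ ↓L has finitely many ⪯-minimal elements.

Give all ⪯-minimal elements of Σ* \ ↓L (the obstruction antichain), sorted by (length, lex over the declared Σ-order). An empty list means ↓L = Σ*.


min(Σ*\↓L) = [6262, 2222, 62266, 22266, 662666, 662226].

|Q|=51, |F|=22, |δ|=120 (49 ε).
min D↑ (17 st, q0=0, F={14}): 0:6→1,2→2 1:6→3,2→4 2:6→5,2→6 3:6→3,2→7 4:6→8,2→9 5:6→10,2→11 6:6→6,2→12 7:6→12,2→13 8:6→8,2→14 9:6→15,2→12 10:6→10,2→16 11:6→8,2→12 12:6→15,2→14 13:6→15,2→15 14:6→14,2→14 15:6→14,2→14 16:6→12,2→12.
'6262': N↓-sim [37, 35, 27, 14, 2] end={s11,s41} ∉↓L; 4/4 deletions ∈↓L.
'2222': N↓-sim [37, 33, 24, 14, 2] end={s11,s41} ∉↓L; 4/4 deletions ∈↓L.
'62266': run [37, 35, 27, 18, 7, 3] end={s25,s29,s41} — reject; 5/5 single-dels accept.
'22266': N↓-sim [37, 33, 24, 14, 7, 3] end={s25,s29,s41} — reject; 5/5 del acc.
'662666': |S_i|=[37, 35, 26, 19, 13, 7, 3] end={s25,s29,s41} — reject; 6/6 del acc.
'662226': |S_i|=[37, 35, 26, 19, 15, 10, 3] end={s25,s29,s41} rej; 6/6 single-dels accept.
6 words, ⪯-incomp.


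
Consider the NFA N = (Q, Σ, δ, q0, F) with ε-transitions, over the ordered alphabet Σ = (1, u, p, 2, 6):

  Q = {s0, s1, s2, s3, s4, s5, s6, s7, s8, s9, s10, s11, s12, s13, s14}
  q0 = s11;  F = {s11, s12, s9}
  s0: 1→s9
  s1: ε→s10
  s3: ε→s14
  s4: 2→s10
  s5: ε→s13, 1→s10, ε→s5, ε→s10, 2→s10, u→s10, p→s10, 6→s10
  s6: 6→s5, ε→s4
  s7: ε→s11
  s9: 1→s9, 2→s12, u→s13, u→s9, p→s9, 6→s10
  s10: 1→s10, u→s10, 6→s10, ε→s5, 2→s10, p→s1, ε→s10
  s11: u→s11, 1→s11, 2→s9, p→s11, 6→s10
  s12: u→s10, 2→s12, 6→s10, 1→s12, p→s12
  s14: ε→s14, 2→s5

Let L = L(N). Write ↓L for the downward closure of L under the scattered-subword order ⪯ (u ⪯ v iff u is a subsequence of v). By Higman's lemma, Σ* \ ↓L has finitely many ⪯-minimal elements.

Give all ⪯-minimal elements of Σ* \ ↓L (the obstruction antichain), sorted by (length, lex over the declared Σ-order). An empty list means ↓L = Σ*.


A = [6, 22u].

|Q|=15, |F|=3, |δ|=40 (10 ε).
min D↑ (4 st, q0=0, F={2}): 0:1→0,u→0,p→0,2→1,6→2 1:1→1,u→1,p→1,2→3,6→2 2:1→2,u→2,p→2,2→2,6→2 3:1→3,u→2,p→3,2→3,6→2 (ε-aug+det+¬).
'6': N↓-sim [7, 4] end={s1,s10,s13,s5} — reject; 1/1 deletions ∈↓L.
'22u': N↓-sim [7, 6, 5, 4] end={s1,s10,s13,s5} rej; 3/3 single-dels accept.
2 words, ⪯-incomp.


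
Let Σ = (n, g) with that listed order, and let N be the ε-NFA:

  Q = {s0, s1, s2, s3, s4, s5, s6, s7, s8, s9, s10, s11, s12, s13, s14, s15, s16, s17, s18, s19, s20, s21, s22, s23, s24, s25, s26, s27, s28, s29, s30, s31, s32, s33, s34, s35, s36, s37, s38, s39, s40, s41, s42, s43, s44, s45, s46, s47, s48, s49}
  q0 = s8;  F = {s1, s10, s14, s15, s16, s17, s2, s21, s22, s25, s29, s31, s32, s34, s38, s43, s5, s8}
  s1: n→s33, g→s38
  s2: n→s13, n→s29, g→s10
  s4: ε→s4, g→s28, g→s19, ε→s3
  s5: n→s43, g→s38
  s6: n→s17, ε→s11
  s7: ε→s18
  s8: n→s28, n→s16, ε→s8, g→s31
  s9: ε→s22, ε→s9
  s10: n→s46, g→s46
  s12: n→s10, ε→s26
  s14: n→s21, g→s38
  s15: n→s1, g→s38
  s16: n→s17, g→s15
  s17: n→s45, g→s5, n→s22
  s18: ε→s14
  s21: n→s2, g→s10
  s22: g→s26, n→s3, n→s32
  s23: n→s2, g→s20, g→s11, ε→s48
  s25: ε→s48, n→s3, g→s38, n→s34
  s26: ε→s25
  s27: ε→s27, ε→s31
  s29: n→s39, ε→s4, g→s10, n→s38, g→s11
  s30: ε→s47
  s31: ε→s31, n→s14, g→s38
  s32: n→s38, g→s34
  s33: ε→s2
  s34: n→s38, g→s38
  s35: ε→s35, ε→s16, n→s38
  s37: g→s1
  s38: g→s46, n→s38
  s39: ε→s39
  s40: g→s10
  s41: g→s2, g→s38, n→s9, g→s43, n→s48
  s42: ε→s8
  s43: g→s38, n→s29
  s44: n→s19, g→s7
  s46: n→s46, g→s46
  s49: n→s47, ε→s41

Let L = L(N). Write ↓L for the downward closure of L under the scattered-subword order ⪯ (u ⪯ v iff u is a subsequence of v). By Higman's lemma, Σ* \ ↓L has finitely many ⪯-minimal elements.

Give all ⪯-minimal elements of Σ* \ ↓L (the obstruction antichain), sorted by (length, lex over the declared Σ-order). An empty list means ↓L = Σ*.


A = [ggg, gnngn, nnnnng].

|Q|=50, |F|=18, |δ|=86 (23 ε).
min D↑ (19 st, q0=0, F={11}): 0:n→1,g→2 1:n→3,g→4 2:n→5,g→6 3:n→7,g→8 4:n→9,g→6 5:n→10,g→6 6:n→6,g→11 7:n→12,g→13 8:n→14,g→6 9:n→15,g→6 10:n→15,g→16 11:n→11,g→11 12:n→6,g→17 13:n→17,g→6 14:n→18,g→6 15:n→18,g→16 16:n→11,g→11 17:n→6,g→6 18:n→6,g→16 [Hopcroft].
'ggg': |S_i|=[30, 24, 6, 1] end={s46} ∉↓L; 3/3 single-dels accept.
'gnngn': N↓-sim [30, 24, 18, 14, 5, 1] end={s46} — reject; 5/5 single-dels accept.
'nnnnng': run [30, 28, 25, 21, 13, 3, 1] end={s46} rej; 6/6 del acc.
3 minimals (antichain).


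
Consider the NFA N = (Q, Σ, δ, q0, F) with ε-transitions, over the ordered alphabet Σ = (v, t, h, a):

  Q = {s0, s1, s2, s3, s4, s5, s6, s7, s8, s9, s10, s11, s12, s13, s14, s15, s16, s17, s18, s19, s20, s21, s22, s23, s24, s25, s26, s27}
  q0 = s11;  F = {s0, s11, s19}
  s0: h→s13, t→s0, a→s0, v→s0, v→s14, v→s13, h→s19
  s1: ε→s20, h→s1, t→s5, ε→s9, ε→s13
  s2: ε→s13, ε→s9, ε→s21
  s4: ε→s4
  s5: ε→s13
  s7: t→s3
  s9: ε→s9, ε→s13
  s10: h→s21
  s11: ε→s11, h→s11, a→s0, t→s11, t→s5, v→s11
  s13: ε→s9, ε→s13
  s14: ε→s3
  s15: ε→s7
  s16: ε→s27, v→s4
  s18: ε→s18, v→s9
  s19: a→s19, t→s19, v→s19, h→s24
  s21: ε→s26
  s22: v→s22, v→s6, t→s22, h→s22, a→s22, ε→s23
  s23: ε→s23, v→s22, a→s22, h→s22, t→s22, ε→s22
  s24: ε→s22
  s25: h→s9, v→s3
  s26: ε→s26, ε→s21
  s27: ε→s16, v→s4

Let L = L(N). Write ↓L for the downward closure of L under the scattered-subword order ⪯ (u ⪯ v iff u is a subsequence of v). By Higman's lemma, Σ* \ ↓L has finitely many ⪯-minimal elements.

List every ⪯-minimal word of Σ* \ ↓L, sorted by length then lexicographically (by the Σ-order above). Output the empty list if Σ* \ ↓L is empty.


|Q|=28, |F|=3, |δ|=59 (25 ε).
min D↑ (4 st, q0=0, F={3}): 0:v→0,t→0,h→0,a→1 1:v→1,t→1,h→2,a→1 2:v→2,t→2,h→3,a→2 3:v→3,t→3,h→3,a→3 [Hopcroft].
'ahh': |S_i|=[12, 10, 7, 4] end={s22,s23,s24,s6} ∉↓L; 3/3 del acc.
1 words, ⪯-incomp.

Antichain: [ahh].


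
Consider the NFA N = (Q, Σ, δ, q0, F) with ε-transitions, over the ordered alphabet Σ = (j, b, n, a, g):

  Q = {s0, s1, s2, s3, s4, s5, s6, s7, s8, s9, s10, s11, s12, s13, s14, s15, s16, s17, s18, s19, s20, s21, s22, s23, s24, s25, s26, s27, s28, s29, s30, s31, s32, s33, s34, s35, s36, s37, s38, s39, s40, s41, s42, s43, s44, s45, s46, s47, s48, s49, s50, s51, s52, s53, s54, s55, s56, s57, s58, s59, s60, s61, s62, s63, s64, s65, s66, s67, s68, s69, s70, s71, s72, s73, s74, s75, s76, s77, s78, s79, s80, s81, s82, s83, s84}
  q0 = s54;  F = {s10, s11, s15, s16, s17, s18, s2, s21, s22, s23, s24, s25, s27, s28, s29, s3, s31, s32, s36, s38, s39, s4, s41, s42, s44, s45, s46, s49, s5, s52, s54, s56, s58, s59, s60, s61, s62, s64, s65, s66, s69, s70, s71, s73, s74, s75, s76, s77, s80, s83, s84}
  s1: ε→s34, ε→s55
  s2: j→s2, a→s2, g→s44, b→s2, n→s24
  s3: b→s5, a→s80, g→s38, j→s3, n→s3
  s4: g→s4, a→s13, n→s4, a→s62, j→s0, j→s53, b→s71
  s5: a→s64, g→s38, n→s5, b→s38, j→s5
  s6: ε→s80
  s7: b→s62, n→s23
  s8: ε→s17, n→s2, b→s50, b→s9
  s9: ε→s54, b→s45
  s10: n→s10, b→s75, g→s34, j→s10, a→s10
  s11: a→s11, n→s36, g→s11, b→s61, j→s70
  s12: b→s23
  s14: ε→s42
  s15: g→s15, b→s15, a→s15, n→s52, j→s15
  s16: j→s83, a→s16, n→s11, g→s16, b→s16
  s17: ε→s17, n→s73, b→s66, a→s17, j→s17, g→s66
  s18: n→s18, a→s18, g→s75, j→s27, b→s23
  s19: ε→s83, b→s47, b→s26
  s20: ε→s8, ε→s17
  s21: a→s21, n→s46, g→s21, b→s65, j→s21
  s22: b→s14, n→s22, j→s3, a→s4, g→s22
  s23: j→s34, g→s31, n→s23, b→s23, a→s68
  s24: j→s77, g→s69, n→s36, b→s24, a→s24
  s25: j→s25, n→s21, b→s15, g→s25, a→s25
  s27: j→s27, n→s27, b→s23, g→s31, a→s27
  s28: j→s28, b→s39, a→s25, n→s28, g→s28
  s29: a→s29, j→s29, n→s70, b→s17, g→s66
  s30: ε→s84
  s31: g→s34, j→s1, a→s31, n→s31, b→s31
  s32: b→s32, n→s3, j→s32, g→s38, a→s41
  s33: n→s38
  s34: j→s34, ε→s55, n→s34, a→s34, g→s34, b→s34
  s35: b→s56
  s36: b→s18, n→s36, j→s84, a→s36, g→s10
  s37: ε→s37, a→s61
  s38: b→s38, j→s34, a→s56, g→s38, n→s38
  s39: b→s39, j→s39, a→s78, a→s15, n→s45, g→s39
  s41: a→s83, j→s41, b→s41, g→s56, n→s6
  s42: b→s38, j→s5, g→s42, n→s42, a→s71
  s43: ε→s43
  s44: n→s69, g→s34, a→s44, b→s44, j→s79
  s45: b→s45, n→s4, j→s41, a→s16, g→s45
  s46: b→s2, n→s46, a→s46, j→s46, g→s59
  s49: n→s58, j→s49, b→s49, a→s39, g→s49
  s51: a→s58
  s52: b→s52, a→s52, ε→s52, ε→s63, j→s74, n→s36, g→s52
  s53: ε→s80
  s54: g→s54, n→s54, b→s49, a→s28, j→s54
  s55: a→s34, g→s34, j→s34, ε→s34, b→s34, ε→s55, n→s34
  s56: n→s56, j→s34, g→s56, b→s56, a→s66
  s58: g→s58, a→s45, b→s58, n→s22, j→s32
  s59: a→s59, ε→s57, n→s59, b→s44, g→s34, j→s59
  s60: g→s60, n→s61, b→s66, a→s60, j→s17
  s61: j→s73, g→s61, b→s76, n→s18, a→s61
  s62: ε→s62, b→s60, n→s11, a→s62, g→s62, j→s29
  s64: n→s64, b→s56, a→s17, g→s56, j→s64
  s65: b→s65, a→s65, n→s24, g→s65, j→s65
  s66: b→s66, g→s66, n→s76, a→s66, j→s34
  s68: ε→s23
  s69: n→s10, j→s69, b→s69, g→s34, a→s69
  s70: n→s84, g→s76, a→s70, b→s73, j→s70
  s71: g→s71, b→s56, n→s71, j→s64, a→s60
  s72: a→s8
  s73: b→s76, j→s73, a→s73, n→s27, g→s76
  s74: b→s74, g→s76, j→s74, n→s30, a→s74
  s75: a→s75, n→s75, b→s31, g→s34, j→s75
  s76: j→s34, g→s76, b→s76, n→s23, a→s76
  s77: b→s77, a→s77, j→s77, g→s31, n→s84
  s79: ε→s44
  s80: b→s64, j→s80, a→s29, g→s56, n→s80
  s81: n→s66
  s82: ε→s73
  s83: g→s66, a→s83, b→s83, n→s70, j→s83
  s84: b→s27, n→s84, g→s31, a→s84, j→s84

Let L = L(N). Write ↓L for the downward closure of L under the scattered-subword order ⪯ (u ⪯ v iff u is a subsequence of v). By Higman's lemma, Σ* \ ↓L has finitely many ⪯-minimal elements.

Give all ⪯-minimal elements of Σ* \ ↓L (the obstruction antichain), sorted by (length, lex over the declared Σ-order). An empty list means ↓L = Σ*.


Antichain: [bnjgj, bnnbbj, aanngg].

|Q|=85, |F|=51, |δ|=307 (24 ε).
min D↑ (52 st, q0=0, F={24}): 0:j→0,b→1,n→0,a→2,g→0 1:j→1,b→1,n→3,a→4,g→1 2:j→2,b→4,n→2,a→5,g→2 3:j→6,b→3,n→7,a→8,g→3 4:j→4,b→4,n→8,a→9,g→4 5:j→5,b→9,n→10,a→5,g→5 6:j→6,b→6,n→11,a→12,g→13 7:j→11,b→14,n→7,a→15,g→7 8:j→12,b→8,n→15,a→16,g→8 9:j→9,b→9,n→17,a→9,g→9 10:j→10,b→18,n→19,a→10,g→10 11:j→11,b→20,n→11,a→21,g→13 12:j→12,b→12,n→21,a→22,g→23 13:j→24,b→13,n→13,a→23,g→13 14:j→20,b→13,n→14,a→25,g→14 15:j→21,b→25,n→15,a→26,g→15 16:j→22,b→16,n→27,a→16,g→16 17:j→28,b→17,n→29,a→17,g→17 18:j→18,b→18,n→30,a→18,g→18 19:j→19,b→31,n→19,a→19,g→32 20:j→20,b→13,n→20,a→33,g→13 21:j→21,b→33,n→21,a→34,g→23 22:j→22,b→22,n→35,a→22,g→36 23:j→24,b→23,n→23,a→36,g→23 24:j→24,b→24,n→24,a→24,g→24 25:j→33,b→23,n→25,a→37,g→25 26:j→34,b→37,n→27,a→26,g→26 27:j→35,b→38,n→29,a→27,g→27 28:j→28,b→28,n→39,a→28,g→40 29:j→39,b→41,n→29,a→29,g→42 30:j→43,b→30,n→29,a→30,g→44 31:j→31,b→31,n→30,a→31,g→45 32:j→32,b→45,n→32,a→32,g→24 33:j→33,b→23,n→33,a→46,g→23 34:j→34,b→46,n→35,a→34,g→36 35:j→35,b→47,n→39,a→35,g→40 36:j→24,b→36,n→40,a→36,g→36 37:j→46,b→36,n→38,a→37,g→37 38:j→47,b→40,n→41,a→38,g→38 39:j→39,b→48,n→39,a→39,g→49 40:j→24,b→40,n→50,a→40,g→40 41:j→48,b→50,n→41,a→41,g→51 42:j→42,b→51,n→42,a→42,g→24 43:j→43,b→43,n→39,a→43,g→49 44:j→44,b→44,n→42,a→44,g→24 45:j→45,b→45,n→44,a→45,g→24 46:j→46,b→36,n→47,a→46,g→36 47:j→47,b→40,n→48,a→47,g→40 48:j→48,b→50,n→48,a→48,g→49 49:j→24,b→49,n→49,a→49,g→24 50:j→24,b→50,n→50,a→50,g→49 51:j→51,b→49,n→51,a→51,g→24 (ε-aug+det+¬).
'bnjgj': N↓-sim [65, 58, 50, 32, 10, 3] end={s1,s34,s55} — reject; 5/5 deletions ∈↓L.
'bnnbbj': N↓-sim [65, 58, 50, 38, 22, 10, 3] end={s1,s34,s55} — reject; 6/6 deletions ∈↓L.
'aanngg': run [65, 55, 43, 32, 22, 11, 2] end={s34,s55} rej; 6/6 del acc.
3 minimals (antichain).


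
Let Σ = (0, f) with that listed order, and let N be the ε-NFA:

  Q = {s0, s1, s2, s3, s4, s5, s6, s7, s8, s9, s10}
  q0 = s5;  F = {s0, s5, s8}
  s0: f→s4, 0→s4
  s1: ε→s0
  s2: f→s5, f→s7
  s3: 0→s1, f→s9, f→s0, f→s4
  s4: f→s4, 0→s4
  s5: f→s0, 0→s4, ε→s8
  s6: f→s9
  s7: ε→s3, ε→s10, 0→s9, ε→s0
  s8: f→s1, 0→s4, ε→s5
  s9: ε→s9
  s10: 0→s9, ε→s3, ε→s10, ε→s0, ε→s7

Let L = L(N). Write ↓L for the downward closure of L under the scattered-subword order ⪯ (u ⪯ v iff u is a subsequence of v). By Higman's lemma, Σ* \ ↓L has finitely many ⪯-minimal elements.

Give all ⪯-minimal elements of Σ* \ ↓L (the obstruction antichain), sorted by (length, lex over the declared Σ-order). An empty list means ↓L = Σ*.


Antichain: [0, ff].

|Q|=11, |F|=3, |δ|=28 (11 ε).
min D↑ (3 st, q0=0, F={1}): 0:0→1,f→2 1:0→1,f→1 2:0→1,f→1.
'0': N↓-sim [5, 1] end={s4} rej; 1/1 single-dels accept.
'ff': run [5, 3, 1] end={s4} ∉↓L; 2/2 deletions ∈↓L.
2 minimals (antichain).


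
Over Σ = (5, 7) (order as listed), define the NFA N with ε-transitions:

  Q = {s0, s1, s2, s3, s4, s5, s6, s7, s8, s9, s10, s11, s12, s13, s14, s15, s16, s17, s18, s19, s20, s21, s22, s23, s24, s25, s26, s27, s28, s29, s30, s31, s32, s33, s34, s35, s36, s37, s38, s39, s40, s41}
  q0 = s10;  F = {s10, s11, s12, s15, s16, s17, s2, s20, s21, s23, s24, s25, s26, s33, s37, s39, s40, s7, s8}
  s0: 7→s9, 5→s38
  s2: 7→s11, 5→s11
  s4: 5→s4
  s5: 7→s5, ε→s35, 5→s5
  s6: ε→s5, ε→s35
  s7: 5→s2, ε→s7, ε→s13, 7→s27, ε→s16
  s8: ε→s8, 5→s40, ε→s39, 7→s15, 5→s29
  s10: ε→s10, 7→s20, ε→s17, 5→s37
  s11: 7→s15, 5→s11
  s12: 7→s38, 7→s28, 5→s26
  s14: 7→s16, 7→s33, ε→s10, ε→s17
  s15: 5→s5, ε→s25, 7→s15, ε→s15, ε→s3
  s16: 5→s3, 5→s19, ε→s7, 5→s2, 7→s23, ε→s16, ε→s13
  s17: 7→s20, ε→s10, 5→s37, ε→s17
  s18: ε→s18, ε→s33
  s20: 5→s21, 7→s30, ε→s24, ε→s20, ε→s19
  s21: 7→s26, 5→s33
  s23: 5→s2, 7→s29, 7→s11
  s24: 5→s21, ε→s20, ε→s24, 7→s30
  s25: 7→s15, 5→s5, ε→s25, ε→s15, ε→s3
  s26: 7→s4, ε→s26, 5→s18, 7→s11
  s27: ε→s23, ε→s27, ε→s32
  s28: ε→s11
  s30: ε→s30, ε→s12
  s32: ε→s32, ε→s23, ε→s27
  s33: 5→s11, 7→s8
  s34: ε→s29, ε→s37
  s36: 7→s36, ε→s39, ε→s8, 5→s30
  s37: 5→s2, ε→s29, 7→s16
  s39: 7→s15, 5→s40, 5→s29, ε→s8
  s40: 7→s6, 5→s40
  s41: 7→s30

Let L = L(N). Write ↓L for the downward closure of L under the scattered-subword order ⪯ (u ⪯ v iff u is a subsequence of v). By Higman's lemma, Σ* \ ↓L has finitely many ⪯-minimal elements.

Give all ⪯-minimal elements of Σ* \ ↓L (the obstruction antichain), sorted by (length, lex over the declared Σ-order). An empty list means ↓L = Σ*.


min(Σ*\↓L) = [55575, 55775, 77775, 755757].

|Q|=42, |F|=19, |δ|=101 (46 ε).
min D↑ (15 st, q0=0, F={13}): 0:5→1,7→2 1:5→3,7→4 2:5→5,7→6 3:5→7,7→7 4:5→3,7→8 5:5→9,7→10 6:5→10,7→7 7:5→7,7→11 8:5→3,7→7 9:5→7,7→12 10:5→9,7→7 11:5→13,7→11 12:5→14,7→11 13:5→13,7→13 14:5→14,7→13.
'55575': run [33, 25, 16, 10, 6, 2] end={s35,s5} ∉↓L; 5/5 single-dels accept.
'55775': |S_i|=[33, 25, 16, 11, 6, 2] end={s35,s5} rej; 5/5 del acc.
'77775': |S_i|=[33, 30, 23, 14, 6, 2] end={s35,s5} — reject; 5/5 del acc.
'755757': N↓-sim [33, 30, 18, 14, 10, 5, 3] end={s35,s5,s6} ∉↓L; 6/6 single-dels accept.
4 minimals (antichain).


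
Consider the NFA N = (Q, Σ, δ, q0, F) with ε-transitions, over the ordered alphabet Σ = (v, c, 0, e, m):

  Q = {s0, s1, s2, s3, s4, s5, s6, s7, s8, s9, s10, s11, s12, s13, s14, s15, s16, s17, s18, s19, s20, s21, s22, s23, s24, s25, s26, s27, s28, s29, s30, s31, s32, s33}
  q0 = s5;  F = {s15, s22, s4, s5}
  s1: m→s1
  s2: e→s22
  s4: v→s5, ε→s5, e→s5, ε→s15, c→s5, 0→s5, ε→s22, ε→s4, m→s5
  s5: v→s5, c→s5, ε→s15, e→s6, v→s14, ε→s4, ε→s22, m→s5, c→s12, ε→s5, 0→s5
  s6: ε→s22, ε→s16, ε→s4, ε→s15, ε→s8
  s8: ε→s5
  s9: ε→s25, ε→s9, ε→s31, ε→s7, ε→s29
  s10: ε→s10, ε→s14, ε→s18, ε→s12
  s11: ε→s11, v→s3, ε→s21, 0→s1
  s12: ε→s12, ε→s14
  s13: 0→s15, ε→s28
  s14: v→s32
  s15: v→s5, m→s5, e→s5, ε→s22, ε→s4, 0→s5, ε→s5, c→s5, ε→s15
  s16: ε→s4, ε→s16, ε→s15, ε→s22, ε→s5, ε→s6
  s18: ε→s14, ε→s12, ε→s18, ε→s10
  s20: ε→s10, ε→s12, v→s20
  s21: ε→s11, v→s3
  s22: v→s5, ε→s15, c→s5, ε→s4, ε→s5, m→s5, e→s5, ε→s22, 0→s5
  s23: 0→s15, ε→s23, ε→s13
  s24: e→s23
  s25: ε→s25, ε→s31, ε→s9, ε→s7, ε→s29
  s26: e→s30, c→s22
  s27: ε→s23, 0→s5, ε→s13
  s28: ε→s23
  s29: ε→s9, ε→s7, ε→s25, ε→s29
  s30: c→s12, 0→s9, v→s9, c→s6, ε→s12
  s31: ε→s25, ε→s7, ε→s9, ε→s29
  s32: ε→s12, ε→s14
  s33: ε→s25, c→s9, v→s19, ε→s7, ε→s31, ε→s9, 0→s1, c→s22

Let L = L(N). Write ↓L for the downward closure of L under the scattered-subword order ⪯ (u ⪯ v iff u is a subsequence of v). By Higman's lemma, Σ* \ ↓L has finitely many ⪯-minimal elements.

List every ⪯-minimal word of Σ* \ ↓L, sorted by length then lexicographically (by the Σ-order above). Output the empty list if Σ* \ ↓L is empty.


|Q|=34, |F|=4, |δ|=117 (74 ε).
min D↑ (1 st, q0=0, F={}): 0:v→0,c→0,0→0,e→0,m→0 [Hopcroft].
L(D↑) = ∅ ⇒ ↓L = Σ*.

Antichain: [].


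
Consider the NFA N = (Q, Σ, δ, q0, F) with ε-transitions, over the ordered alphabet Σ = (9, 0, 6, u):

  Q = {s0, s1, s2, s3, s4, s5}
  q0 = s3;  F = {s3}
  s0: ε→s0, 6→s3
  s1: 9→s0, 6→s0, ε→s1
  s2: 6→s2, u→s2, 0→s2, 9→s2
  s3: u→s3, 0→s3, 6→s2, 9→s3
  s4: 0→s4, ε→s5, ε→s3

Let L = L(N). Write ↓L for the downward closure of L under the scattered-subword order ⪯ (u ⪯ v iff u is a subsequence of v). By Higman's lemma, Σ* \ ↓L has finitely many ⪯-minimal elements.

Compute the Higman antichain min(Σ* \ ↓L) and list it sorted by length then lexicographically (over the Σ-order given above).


Antichain: [6].

|Q|=6, |F|=1, |δ|=16 (4 ε).
min D↑ (2 st, q0=0, F={1}): 0:9→0,0→0,6→1,u→0 1:9→1,0→1,6→1,u→1 (ε-aug+det+¬).
'6': run [2, 1] end={s2} — reject; 1/1 single-dels accept.
1 obstructions.


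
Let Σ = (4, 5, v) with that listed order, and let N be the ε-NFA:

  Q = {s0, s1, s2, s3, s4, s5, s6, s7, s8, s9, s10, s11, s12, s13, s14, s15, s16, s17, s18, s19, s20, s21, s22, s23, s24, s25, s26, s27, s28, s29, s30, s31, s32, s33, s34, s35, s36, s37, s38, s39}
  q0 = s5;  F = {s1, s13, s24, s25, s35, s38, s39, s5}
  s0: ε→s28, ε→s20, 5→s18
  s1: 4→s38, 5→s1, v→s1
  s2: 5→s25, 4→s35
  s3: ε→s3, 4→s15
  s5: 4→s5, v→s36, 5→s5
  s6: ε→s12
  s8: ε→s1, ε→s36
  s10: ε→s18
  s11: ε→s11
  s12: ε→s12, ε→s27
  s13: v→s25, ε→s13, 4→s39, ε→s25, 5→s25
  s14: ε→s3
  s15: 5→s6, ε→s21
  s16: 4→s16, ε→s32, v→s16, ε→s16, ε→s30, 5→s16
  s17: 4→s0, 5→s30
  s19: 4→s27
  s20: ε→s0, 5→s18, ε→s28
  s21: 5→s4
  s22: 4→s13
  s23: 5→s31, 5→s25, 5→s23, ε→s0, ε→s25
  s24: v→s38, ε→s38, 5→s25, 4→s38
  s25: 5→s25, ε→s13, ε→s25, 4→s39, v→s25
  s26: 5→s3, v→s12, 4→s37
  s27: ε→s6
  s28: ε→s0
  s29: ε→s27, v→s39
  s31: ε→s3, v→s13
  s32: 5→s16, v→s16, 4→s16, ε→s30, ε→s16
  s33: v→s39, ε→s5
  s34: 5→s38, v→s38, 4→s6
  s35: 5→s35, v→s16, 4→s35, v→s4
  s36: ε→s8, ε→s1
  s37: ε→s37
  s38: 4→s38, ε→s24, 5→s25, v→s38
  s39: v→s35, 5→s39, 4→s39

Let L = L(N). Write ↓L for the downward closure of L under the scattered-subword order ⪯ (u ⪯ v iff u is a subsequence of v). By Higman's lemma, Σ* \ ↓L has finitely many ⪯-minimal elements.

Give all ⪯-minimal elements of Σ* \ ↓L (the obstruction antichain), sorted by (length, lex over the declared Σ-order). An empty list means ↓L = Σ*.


|Q|=40, |F|=8, |δ|=89 (35 ε).
min D↑ (7 st, q0=0, F={6}): 0:4→0,5→0,v→1 1:4→2,5→1,v→1 2:4→2,5→3,v→2 3:4→4,5→3,v→3 4:4→4,5→4,v→5 5:4→5,5→5,v→6 6:4→6,5→6,v→6 [Hopcroft].
'v454vv': |S_i|=[14, 13, 10, 8, 6, 5, 4] end={s16,s30,s32,s4} rej; 6/6 del acc.
1 obstructions.

A = [v454vv].


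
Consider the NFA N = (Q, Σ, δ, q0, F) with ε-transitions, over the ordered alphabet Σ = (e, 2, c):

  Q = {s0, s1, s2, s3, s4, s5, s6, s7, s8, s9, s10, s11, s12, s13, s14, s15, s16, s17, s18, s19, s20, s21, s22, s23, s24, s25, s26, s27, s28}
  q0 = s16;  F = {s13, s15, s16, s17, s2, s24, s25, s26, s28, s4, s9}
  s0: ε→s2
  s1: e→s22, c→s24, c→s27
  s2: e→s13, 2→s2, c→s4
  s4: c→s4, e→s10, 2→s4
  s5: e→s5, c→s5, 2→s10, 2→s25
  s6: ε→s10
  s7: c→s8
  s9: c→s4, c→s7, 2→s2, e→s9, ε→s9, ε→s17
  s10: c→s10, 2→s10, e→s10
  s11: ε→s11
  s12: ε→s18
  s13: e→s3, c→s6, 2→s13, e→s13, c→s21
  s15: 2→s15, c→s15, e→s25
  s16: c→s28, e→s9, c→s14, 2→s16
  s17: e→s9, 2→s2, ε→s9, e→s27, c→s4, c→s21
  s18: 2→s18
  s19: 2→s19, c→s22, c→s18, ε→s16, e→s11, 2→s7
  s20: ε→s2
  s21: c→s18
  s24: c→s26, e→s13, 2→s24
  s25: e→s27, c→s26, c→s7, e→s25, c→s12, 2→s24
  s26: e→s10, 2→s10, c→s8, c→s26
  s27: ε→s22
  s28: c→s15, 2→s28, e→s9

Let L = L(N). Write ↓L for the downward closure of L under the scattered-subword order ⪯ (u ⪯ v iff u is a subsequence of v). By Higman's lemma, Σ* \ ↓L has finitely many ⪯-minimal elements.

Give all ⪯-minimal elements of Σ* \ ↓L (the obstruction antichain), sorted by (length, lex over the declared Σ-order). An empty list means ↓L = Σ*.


|Q|=29, |F|=11, |δ|=71 (10 ε).
min D↑ (11 st, q0=0, F={7}): 0:e→1,2→0,c→2 1:e→1,2→3,c→4 2:e→1,2→2,c→5 3:e→6,2→3,c→4 4:e→7,2→4,c→4 5:e→8,2→5,c→5 6:e→6,2→6,c→7 7:e→7,2→7,c→7 8:e→8,2→9,c→10 9:e→6,2→9,c→10 10:e→7,2→7,c→10.
'ece': run [22, 18, 9, 1] end={s10} ∉↓L; 3/3 single-dels accept.
'e2ec': run [22, 18, 11, 6, 4] end={s10,s18,s21,s6} — reject; 4/4 del acc.
'ccec2': N↓-sim [22, 21, 16, 14, 8, 2] end={s10,s18} — reject; 5/5 del acc.
3 minimals (antichain).

A = [ece, e2ec, ccec2].


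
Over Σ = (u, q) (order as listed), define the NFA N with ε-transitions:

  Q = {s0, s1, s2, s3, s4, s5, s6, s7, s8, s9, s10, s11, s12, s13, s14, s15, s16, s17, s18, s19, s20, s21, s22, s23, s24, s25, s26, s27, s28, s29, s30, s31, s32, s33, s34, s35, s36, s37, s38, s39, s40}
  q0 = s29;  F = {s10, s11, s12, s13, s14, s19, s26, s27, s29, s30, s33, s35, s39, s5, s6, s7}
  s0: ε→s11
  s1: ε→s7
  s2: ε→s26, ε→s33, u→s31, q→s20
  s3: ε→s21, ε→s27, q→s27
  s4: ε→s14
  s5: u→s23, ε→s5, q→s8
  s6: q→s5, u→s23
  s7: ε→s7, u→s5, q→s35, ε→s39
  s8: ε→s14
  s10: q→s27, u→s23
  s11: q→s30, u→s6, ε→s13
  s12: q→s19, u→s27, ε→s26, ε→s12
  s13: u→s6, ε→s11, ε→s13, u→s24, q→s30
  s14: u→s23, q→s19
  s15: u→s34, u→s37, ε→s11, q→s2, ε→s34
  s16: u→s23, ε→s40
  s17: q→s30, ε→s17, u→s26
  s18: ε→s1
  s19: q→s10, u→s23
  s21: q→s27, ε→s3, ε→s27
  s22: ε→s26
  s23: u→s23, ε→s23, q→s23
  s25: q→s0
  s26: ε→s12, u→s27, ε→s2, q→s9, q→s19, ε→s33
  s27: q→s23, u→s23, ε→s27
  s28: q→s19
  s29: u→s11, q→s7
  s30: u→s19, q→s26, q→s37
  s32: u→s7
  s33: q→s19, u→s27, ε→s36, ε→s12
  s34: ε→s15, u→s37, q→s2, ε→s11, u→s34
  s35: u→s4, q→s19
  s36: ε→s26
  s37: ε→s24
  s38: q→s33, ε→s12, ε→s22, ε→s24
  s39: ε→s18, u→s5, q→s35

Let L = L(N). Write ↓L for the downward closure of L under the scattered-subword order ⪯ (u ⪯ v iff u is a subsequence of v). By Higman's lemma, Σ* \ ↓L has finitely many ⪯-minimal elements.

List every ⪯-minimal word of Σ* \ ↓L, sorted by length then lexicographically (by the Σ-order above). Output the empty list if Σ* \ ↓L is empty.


min(Σ*\↓L) = [uuu, quu, qqqu, uqquq, uquqqq, qqqqqq].

|Q|=41, |F|=16, |δ|=93 (39 ε).
min D↑ (13 st, q0=0, F={7}): 0:u→1,q→2 1:u→3,q→4 2:u→5,q→6 3:u→7,q→5 4:u→8,q→9 5:u→7,q→10 6:u→10,q→8 7:u→7,q→7 8:u→7,q→11 9:u→12,q→8 10:u→7,q→8 11:u→7,q→12 12:u→7,q→7.
'uuu': run [28, 22, 10, 1] end={s23} — reject; 3/3 deletions ∈↓L.
'quu': N↓-sim [28, 24, 9, 1] end={s23} rej; 3/3 single-dels accept.
'qqqu': run [28, 24, 18, 6, 1] end={s23} ∉↓L; 4/4 single-dels accept.
'uqquq': N↓-sim [28, 22, 18, 16, 3, 1] end={s23} — reject; 5/5 single-dels accept.
'uquqqq': run [28, 22, 18, 5, 3, 2, 1] end={s23} ∉↓L; 6/6 single-dels accept.
'qqqqqq': run [28, 24, 18, 6, 3, 2, 1] end={s23} ∉↓L; 6/6 single-dels accept.
6 words, ⪯-incomp.


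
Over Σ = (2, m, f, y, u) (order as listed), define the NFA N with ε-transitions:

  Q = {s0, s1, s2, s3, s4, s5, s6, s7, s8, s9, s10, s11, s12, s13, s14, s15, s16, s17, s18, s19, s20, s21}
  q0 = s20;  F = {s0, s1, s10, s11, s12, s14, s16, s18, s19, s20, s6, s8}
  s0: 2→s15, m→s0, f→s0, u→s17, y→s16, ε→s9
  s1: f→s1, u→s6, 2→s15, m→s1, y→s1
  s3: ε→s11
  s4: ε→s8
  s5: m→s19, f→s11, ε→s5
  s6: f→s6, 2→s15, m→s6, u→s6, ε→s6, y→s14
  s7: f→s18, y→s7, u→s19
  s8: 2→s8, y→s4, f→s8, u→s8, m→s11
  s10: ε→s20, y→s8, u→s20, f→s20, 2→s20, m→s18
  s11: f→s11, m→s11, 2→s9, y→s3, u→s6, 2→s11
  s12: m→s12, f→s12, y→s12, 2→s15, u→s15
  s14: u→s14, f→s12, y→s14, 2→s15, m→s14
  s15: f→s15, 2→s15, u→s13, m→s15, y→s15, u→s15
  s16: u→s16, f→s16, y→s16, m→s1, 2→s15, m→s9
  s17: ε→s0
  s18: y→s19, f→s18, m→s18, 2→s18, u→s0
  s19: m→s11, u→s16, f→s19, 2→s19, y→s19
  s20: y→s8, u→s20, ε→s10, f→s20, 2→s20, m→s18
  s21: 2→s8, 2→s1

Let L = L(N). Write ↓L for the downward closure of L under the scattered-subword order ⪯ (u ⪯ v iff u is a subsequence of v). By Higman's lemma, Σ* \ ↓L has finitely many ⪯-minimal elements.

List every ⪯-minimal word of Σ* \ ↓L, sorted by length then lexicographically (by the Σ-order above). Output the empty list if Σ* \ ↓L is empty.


A = [mu2, ymuyfu].

|Q|=22, |F|=12, |δ|=83 (8 ε).
min D↑ (12 st, q0=0, F={7}): 0:2→0,m→1,f→0,y→2,u→0 1:2→1,m→1,f→1,y→3,u→4 2:2→2,m→5,f→2,y→2,u→2 3:2→3,m→5,f→3,y→3,u→6 4:2→7,m→4,f→4,y→6,u→4 5:2→5,m→5,f→5,y→5,u→8 6:2→7,m→9,f→6,y→6,u→6 7:2→7,m→7,f→7,y→7,u→7 8:2→7,m→8,f→8,y→10,u→8 9:2→7,m→9,f→9,y→9,u→8 10:2→7,m→10,f→11,y→10,u→10 11:2→7,m→11,f→11,y→11,u→7.
'mu2': run [18, 14, 10, 2] end={s13,s15} ∉↓L; 3/3 deletions ∈↓L.
'ymuyfu': run [18, 13, 9, 5, 4, 3, 2] end={s13,s15} ∉↓L; 6/6 del acc.
2 obstructions.


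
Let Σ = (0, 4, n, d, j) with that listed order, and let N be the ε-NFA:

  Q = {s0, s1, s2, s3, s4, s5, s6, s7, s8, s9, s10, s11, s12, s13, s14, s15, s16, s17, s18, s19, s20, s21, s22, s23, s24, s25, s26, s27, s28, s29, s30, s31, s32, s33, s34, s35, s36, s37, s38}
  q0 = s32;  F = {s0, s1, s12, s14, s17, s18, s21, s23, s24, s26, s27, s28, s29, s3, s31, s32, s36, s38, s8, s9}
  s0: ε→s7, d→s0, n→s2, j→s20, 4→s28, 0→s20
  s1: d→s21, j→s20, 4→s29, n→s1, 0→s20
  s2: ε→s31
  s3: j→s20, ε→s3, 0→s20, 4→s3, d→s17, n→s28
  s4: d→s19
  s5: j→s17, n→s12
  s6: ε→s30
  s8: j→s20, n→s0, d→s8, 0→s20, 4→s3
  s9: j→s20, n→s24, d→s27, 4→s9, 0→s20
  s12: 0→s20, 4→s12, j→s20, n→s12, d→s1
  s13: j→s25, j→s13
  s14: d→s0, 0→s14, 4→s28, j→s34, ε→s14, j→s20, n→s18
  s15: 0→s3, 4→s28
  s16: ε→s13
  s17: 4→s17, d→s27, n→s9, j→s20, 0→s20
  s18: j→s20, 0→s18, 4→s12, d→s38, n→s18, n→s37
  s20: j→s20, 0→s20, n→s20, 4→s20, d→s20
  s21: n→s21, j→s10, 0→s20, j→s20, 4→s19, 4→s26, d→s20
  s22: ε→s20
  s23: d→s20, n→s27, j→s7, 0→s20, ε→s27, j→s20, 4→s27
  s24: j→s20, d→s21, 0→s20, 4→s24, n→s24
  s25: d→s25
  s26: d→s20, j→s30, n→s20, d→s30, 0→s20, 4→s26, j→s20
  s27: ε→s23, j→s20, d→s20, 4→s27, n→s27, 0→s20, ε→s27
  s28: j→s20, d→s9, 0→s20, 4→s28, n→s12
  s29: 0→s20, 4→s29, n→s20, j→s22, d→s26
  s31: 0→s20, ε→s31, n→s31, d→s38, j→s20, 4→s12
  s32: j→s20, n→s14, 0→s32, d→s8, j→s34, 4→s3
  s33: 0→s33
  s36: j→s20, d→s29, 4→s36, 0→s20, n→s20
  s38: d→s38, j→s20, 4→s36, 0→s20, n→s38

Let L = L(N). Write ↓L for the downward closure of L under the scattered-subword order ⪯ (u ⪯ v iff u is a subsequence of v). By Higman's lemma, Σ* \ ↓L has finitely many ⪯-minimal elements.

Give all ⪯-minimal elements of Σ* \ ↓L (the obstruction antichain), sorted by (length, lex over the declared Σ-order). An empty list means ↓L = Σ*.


A = [j, 40, d0, 4ddd, nnd4n].

|Q|=39, |F|=20, |δ|=133 (11 ε).
min D↑ (20 st, q0=0, F={4}): 0:0→0,4→1,n→2,d→3,j→4 1:0→4,4→1,n→5,d→6,j→4 2:0→2,4→5,n→7,d→8,j→4 3:0→4,4→1,n→8,d→3,j→4 4:0→4,4→4,n→4,d→4,j→4 5:0→4,4→5,n→9,d→10,j→4 6:0→4,4→6,n→10,d→11,j→4 7:0→7,4→9,n→7,d→12,j→4 8:0→4,4→5,n→13,d→8,j→4 9:0→4,4→9,n→9,d→14,j→4 10:0→4,4→10,n→15,d→11,j→4 11:0→4,4→11,n→11,d→4,j→4 12:0→4,4→16,n→12,d→12,j→4 13:0→4,4→9,n→13,d→12,j→4 14:0→4,4→17,n→14,d→18,j→4 15:0→4,4→15,n→15,d→18,j→4 16:0→4,4→16,n→4,d→17,j→4 17:0→4,4→17,n→4,d→19,j→4 18:0→4,4→19,n→18,d→4,j→4 19:0→4,4→19,n→4,d→4,j→4 (ε-aug+det+¬).
'j': N↓-sim [29, 6] end={s10,s20,s22,s30,s34,s7} rej; 1/1 del acc.
'40': run [29, 19, 1] end={s20} ∉↓L; 2/2 del acc.
'd0': run [29, 24, 1] end={s20} rej; 2/2 single-dels accept.
'4ddd': |S_i|=[29, 19, 15, 9, 2] end={s20,s30} rej; 4/4 single-dels accept.
'nnd4n': |S_i|=[29, 25, 20, 11, 7, 1] end={s20} ∉↓L; 5/5 deletions ∈↓L.
5 words, ⪯-incomp.


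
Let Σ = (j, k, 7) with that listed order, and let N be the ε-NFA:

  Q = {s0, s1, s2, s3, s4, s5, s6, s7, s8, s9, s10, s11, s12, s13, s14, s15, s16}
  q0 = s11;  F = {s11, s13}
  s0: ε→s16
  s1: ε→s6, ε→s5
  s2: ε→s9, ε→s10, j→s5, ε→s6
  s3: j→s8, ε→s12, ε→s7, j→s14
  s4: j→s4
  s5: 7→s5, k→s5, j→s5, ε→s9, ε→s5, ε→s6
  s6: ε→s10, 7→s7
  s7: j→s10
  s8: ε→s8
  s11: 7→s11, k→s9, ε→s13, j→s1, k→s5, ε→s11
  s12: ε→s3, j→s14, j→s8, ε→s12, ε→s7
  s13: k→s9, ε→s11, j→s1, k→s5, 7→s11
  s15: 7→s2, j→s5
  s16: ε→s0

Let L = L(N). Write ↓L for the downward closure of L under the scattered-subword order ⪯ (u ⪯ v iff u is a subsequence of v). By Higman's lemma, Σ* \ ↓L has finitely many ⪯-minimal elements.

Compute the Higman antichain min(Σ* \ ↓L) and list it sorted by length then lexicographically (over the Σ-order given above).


|Q|=17, |F|=2, |δ|=41 (20 ε).
min D↑ (2 st, q0=0, F={1}): 0:j→1,k→1,7→0 1:j→1,k→1,7→1 [Hopcroft].
'j': |S_i|=[8, 6] end={s1,s10,s5,s6,s7,s9} — reject; 1/1 del acc.
'k': N↓-sim [8, 5] end={s10,s5,s6,s7,s9} rej; 1/1 single-dels accept.
2 words, ⪯-incomp.

min(Σ*\↓L) = [j, k].


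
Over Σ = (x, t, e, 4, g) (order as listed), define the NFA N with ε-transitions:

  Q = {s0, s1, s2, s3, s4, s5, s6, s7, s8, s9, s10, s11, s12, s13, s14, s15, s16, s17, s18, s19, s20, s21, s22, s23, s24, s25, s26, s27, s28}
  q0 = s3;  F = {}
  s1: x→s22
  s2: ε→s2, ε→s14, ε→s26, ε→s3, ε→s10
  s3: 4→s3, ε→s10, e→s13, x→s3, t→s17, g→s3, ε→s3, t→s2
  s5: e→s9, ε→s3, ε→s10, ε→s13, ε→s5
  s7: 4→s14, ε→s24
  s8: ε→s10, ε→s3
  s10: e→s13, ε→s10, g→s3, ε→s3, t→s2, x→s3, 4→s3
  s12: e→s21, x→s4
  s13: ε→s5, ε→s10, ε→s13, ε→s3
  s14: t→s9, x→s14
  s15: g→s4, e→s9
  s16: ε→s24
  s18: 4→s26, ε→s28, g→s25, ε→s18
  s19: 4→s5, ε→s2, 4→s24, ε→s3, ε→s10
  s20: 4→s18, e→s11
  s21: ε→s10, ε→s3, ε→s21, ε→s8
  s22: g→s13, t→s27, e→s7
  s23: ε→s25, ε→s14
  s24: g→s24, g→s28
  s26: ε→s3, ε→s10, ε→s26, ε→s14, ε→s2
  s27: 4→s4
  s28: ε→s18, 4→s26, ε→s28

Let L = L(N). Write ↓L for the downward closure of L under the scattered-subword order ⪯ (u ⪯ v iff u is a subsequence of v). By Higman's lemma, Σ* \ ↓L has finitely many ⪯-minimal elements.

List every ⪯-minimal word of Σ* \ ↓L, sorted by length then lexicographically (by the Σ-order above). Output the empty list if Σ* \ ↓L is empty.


A = [ε].

|Q|=29, |F|=0, |δ|=72 (39 ε).
min D↑ (1 st, q0=0, F={0}): 0:x→0,t→0,e→0,4→0,g→0 (ε-aug+det+¬).
ε ∈ L(D↑) ⇒ ↓L = ∅.


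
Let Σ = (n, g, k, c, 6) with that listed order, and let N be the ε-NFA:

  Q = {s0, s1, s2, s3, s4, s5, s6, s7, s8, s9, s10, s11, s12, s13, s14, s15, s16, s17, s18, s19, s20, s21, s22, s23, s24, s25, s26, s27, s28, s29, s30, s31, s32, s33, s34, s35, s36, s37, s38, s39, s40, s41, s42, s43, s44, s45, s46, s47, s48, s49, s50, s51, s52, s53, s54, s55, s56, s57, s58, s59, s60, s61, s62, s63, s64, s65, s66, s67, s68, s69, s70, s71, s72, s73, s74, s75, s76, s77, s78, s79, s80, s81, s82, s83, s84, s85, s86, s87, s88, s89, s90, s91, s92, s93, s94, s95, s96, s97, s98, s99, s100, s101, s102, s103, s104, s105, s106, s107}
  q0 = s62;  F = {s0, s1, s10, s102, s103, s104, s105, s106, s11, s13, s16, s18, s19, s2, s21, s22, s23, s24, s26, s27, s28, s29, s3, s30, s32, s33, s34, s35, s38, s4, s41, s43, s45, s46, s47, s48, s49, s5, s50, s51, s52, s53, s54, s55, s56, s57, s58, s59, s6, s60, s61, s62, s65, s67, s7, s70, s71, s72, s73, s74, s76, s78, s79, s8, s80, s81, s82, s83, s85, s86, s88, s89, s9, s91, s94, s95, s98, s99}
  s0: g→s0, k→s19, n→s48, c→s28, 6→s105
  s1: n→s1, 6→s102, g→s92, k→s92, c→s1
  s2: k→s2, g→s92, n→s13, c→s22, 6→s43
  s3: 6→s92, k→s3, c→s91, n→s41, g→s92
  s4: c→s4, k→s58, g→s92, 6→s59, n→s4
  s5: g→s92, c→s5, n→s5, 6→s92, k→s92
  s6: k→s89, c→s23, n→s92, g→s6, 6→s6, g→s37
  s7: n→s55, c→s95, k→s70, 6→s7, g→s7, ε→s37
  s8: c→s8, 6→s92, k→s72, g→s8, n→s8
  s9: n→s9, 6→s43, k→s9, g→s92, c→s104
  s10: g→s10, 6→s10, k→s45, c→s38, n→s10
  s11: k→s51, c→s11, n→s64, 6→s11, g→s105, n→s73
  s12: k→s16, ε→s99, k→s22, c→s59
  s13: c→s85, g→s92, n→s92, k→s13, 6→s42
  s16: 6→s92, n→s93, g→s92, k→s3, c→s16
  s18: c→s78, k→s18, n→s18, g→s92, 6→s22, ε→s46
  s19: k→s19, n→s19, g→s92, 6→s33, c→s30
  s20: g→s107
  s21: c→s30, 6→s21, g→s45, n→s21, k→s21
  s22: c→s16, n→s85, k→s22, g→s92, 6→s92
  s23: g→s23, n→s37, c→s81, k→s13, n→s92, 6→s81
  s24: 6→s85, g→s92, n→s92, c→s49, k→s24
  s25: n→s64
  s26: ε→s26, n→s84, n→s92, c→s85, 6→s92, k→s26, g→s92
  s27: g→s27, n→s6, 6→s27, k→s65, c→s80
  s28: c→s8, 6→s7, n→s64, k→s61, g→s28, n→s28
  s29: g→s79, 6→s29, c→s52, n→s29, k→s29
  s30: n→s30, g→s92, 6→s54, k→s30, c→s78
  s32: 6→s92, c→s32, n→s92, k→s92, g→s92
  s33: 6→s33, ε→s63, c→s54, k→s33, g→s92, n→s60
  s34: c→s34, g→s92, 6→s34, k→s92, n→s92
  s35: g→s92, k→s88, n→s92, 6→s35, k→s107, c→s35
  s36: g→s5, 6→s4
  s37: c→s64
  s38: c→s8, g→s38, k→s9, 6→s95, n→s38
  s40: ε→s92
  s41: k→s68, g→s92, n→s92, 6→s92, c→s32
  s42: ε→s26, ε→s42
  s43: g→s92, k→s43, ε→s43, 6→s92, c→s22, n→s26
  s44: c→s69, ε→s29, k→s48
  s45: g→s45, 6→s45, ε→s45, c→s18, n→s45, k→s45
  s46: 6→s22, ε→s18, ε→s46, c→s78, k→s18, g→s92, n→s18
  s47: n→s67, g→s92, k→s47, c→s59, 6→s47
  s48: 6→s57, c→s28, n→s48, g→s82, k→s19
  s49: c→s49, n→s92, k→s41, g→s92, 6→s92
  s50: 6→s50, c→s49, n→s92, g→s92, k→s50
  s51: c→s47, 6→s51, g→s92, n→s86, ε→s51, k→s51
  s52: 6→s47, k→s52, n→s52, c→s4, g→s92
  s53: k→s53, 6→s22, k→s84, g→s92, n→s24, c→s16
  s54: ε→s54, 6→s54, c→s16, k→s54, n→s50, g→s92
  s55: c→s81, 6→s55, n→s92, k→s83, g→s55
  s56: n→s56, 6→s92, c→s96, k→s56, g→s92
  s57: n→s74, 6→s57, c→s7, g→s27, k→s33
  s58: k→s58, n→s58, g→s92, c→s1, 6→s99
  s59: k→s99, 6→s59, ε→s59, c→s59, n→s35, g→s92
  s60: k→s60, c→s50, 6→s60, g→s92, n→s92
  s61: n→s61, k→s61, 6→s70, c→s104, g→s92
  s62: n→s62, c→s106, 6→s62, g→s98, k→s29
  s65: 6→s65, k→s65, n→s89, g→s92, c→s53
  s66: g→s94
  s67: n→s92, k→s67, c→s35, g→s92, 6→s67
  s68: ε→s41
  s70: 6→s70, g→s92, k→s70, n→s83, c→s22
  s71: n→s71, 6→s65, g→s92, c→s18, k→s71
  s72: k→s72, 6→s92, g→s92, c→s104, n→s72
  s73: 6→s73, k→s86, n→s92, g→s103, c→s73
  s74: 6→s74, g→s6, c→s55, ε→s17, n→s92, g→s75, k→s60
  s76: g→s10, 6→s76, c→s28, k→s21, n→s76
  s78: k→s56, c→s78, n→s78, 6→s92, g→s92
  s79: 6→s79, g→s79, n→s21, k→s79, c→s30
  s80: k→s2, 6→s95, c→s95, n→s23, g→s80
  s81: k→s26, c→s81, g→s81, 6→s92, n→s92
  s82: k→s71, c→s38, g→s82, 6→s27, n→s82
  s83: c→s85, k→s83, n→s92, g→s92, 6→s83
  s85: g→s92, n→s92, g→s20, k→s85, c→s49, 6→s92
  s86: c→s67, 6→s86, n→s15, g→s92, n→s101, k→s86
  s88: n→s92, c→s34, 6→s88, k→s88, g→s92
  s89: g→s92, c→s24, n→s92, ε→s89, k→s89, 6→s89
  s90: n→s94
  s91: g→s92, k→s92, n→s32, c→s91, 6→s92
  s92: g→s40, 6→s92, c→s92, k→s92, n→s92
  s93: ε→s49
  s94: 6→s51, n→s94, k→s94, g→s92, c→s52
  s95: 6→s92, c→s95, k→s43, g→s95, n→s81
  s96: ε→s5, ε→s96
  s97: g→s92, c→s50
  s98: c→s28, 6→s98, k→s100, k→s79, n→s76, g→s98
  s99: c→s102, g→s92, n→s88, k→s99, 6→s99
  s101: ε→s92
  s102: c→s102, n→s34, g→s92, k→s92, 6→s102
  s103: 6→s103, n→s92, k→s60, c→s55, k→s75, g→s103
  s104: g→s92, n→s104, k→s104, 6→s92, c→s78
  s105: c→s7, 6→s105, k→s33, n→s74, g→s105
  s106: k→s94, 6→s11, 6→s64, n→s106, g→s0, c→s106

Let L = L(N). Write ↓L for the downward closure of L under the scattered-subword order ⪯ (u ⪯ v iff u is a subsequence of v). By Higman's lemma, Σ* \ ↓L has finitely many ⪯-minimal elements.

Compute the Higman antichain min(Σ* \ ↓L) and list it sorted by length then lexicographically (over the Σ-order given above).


A = [kcg, ckg, gcc6, c6nn, gngc66, kcckck].

|Q|=108, |F|=78, |δ|=445 (23 ε).
min D↑ (78 st, q0=0, F={17}): 0:n→0,g→1,k→2,c→3,6→0 1:n→4,g→1,k→5,c→6,6→1 2:n→2,g→5,k→2,c→7,6→2 3:n→3,g→8,k→9,c→3,6→10 4:n→4,g→11,k→12,c→6,6→4 5:n→12,g→5,k→5,c→13,6→5 6:n→6,g→6,k→14,c→15,6→16 7:n→7,g→17,k→7,c→18,6→19 8:n→20,g→8,k→21,c→6,6→22 9:n→9,g→17,k→9,c→7,6→23 10:n→24,g→22,k→23,c→10,6→10 11:n→11,g→11,k→25,c→26,6→11 12:n→12,g→25,k→12,c→13,6→12 13:n→13,g→17,k→13,c→27,6→28 14:n→14,g→17,k→14,c→29,6→30 15:n→15,g→15,k→31,c→15,6→17 16:n→32,g→16,k→30,c→33,6→16 17:n→17,g→17,k→17,c→17,6→17 18:n→18,g→17,k→34,c→18,6→35 19:n→36,g→17,k→19,c→35,6→19 20:n→20,g→37,k→21,c→6,6→38 21:n→21,g→17,k→21,c→13,6→39 22:n→40,g→22,k→39,c→16,6→22 23:n→41,g→17,k→23,c→19,6→23 24:n→17,g→42,k→41,c→24,6→24 25:n→25,g→25,k→25,c→43,6→25 26:n→26,g→26,k→44,c→15,6→33 27:n→27,g→17,k→45,c→27,6→17 28:n→46,g→17,k→28,c→47,6→28 29:n→29,g→17,k→29,c→27,6→17 30:n→48,g→17,k→30,c→49,6→30 31:n→31,g→17,k→31,c→29,6→17 32:n→17,g→32,k→48,c→50,6→32 33:n→50,g→33,k→51,c→33,6→17 34:n→34,g→17,k→34,c→52,6→53 35:n→54,g→17,k→53,c→35,6→35 36:n→17,g→17,k→36,c→54,6→36 37:n→37,g→37,k→55,c→26,6→56 38:n→40,g→56,k→39,c→16,6→38 39:n→57,g→17,k→39,c→28,6→39 40:n→17,g→58,k→57,c→32,6→40 41:n→17,g→17,k→41,c→36,6→41 42:n→17,g→42,k→57,c→32,6→42 43:n→43,g→17,k→43,c→27,6→49 44:n→44,g→17,k→44,c→29,6→51 45:n→45,g→17,k→45,c→59,6→17 46:n→17,g→17,k→46,c→60,6→46 47:n→60,g→17,k→61,c→47,6→17 48:n→17,g→17,k→48,c→62,6→48 49:n→62,g→17,k→49,c→47,6→17 50:n→17,g→50,k→63,c→50,6→17 51:n→63,g→17,k→51,c→49,6→17 52:n→52,g→17,k→17,c→52,6→64 53:n→65,g→17,k→53,c→64,6→53 54:n→17,g→17,k→65,c→54,6→54 55:n→55,g→17,k→55,c→43,6→66 56:n→58,g→56,k→66,c→67,6→56 57:n→17,g→17,k→57,c→46,6→57 58:n→17,g→58,k→68,c→69,6→58 59:n→59,g→17,k→17,c→59,6→17 60:n→17,g→17,k→70,c→60,6→17 61:n→70,g→17,k→61,c→71,6→17 62:n→17,g→17,k→62,c→60,6→17 63:n→17,g→17,k→63,c→62,6→17 64:n→72,g→17,k→17,c→64,6→64 65:n→17,g→17,k→65,c→72,6→65 66:n→68,g→17,k→66,c→73,6→66 67:n→69,g→67,k→74,c→33,6→33 68:n→17,g→17,k→68,c→75,6→68 69:n→17,g→69,k→76,c→50,6→50 70:n→17,g→17,k→70,c→77,6→17 71:n→77,g→17,k→17,c→71,6→17 72:n→17,g→17,k→17,c→72,6→72 73:n→75,g→17,k→73,c→47,6→49 74:n→76,g→17,k→74,c→49,6→51 75:n→17,g→17,k→75,c→60,6→62 76:n→17,g→17,k→76,c→62,6→63 77:n→17,g→17,k→17,c→77,6→17 [Hopcroft].
'kcg': run [95, 67, 39, 4] end={s107,s20,s40,s92} rej; 3/3 del acc.
'ckg': run [95, 86, 62, 4] end={s107,s20,s40,s92} — reject; 3/3 del acc.
'gcc6': N↓-sim [95, 73, 48, 27, 2] end={s40,s92} — reject; 4/4 single-dels accept.
'c6nn': N↓-sim [95, 86, 61, 37, 7] end={s101,s15,s37,s40,s64,s84,s92} ∉↓L; 4/4 single-dels accept.
'gngc66': |S_i|=[95, 73, 67, 54, 39, 20, 2] end={s40,s92} ∉↓L; 6/6 del acc.
'kcckck': run [95, 67, 39, 24, 17, 9, 2] end={s40,s92} — reject; 6/6 single-dels accept.
6 obstructions.
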